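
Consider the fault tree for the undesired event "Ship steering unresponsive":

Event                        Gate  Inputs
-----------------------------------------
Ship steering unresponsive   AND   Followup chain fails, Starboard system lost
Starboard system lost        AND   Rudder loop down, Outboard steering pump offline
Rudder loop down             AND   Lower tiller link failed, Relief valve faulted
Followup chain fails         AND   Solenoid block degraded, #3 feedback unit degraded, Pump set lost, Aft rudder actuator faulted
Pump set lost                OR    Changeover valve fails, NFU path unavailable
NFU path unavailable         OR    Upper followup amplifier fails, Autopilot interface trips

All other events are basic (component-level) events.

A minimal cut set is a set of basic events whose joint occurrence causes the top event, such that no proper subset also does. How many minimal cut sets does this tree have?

3

NFU path unavailable [OR]: union of children's cut sets → 2 cut set(s).
Pump set lost [OR]: union of children's cut sets → 3 cut set(s).
Followup chain fails [AND]: one cut set from each child combined → 1 × 1 × 3 × 1 = 3 cut set(s).
Rudder loop down [AND]: one cut set from each child combined → 1 × 1 = 1 cut set(s).
Starboard system lost [AND]: one cut set from each child combined → 1 × 1 = 1 cut set(s).
Ship steering unresponsive [AND]: one cut set from each child combined → 3 × 1 = 3 cut set(s).
Minimal cut sets: {#3 feedback unit degraded, Aft rudder actuator faulted, Changeover valve fails, Lower tiller link failed, Outboard steering pump offline, Relief valve faulted, Solenoid block degraded}; {#3 feedback unit degraded, Aft rudder actuator faulted, Lower tiller link failed, Outboard steering pump offline, Relief valve faulted, Solenoid block degraded, Upper followup amplifier fails}; {#3 feedback unit degraded, Aft rudder actuator faulted, Autopilot interface trips, Lower tiller link failed, Outboard steering pump offline, Relief valve faulted, Solenoid block degraded}.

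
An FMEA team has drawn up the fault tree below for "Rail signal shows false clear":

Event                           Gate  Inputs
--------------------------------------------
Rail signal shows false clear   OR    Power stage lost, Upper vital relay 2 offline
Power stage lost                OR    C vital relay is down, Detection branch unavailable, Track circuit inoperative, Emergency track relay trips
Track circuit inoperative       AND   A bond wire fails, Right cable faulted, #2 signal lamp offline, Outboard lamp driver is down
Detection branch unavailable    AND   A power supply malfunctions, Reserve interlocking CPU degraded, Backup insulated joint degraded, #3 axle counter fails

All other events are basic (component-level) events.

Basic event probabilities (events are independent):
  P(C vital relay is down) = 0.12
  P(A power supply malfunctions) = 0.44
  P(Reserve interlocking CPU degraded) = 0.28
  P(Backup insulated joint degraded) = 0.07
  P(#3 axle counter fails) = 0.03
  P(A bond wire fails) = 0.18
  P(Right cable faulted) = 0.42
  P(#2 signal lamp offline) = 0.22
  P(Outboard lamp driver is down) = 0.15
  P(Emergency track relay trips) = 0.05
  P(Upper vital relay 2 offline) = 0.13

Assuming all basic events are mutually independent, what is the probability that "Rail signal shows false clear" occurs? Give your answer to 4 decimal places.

0.2747

P(Detection branch unavailable) [AND] = 0.44 × 0.28 × 0.07 × 0.03 = 0.000259
P(Track circuit inoperative) [AND] = 0.18 × 0.42 × 0.22 × 0.15 = 0.002495
P(Power stage lost) [OR] = 1 − (1−0.12) × (1−0.000259) × (1−0.002495) × (1−0.05) = 0.166302
P(Rail signal shows false clear) [OR] = 1 − (1−0.166302) × (1−0.13) = 0.274683
Rounded to 4 decimal places: P(Rail signal shows false clear) ≈ 0.2747.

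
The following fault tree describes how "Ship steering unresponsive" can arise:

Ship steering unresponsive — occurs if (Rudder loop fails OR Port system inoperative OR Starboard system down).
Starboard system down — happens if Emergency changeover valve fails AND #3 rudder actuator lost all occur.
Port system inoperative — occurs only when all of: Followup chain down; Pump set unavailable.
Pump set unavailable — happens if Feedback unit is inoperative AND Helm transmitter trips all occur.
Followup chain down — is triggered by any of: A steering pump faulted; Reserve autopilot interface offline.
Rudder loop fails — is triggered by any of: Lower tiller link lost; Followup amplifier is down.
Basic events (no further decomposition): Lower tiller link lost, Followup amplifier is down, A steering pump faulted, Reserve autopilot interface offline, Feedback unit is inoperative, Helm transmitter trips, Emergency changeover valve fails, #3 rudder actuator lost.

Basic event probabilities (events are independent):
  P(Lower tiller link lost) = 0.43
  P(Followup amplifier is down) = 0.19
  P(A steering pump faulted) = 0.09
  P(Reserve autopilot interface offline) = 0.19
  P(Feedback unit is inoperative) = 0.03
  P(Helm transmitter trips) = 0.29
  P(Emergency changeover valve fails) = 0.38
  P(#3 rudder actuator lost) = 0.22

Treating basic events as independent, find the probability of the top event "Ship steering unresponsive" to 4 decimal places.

0.5779

P(Rudder loop fails) [OR] = 1 − (1−0.43) × (1−0.19) = 0.538300
P(Followup chain down) [OR] = 1 − (1−0.09) × (1−0.19) = 0.262900
P(Pump set unavailable) [AND] = 0.03 × 0.29 = 0.008700
P(Port system inoperative) [AND] = 0.262900 × 0.008700 = 0.002287
P(Starboard system down) [AND] = 0.38 × 0.22 = 0.083600
P(Ship steering unresponsive) [OR] = 1 − (1−0.538300) × (1−0.002287) × (1−0.083600) = 0.577866
Rounded to 4 decimal places: P(Ship steering unresponsive) ≈ 0.5779.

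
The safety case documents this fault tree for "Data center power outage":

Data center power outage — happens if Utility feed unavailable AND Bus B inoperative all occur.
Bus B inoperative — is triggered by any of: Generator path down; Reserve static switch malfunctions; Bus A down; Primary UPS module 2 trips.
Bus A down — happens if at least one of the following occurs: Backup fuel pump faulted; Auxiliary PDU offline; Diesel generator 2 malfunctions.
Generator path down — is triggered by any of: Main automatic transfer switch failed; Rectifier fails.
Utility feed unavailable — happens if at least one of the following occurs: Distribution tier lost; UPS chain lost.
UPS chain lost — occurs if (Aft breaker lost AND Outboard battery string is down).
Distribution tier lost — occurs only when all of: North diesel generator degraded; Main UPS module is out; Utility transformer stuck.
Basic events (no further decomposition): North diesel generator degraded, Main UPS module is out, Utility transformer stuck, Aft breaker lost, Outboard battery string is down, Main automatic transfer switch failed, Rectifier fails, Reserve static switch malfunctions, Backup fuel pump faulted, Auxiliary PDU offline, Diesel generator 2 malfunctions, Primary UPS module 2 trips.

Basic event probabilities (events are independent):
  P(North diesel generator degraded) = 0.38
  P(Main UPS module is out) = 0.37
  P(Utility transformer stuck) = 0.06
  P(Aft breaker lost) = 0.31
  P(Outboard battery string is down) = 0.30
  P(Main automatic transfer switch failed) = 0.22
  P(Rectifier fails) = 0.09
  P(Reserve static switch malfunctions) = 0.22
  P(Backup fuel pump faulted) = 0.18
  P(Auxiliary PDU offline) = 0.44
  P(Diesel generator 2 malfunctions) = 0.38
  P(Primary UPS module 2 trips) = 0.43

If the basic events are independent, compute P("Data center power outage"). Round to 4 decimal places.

0.0916

P(Distribution tier lost) [AND] = 0.38 × 0.37 × 0.06 = 0.008436
P(UPS chain lost) [AND] = 0.31 × 0.30 = 0.093000
P(Utility feed unavailable) [OR] = 1 − (1−0.008436) × (1−0.093000) = 0.100651
P(Generator path down) [OR] = 1 − (1−0.22) × (1−0.09) = 0.290200
P(Bus A down) [OR] = 1 − (1−0.18) × (1−0.44) × (1−0.38) = 0.715296
P(Bus B inoperative) [OR] = 1 − (1−0.290200) × (1−0.22) × (1−0.715296) × (1−0.43) = 0.910154
P(Data center power outage) [AND] = 0.100651 × 0.910154 = 0.091608
Rounded to 4 decimal places: P(Data center power outage) ≈ 0.0916.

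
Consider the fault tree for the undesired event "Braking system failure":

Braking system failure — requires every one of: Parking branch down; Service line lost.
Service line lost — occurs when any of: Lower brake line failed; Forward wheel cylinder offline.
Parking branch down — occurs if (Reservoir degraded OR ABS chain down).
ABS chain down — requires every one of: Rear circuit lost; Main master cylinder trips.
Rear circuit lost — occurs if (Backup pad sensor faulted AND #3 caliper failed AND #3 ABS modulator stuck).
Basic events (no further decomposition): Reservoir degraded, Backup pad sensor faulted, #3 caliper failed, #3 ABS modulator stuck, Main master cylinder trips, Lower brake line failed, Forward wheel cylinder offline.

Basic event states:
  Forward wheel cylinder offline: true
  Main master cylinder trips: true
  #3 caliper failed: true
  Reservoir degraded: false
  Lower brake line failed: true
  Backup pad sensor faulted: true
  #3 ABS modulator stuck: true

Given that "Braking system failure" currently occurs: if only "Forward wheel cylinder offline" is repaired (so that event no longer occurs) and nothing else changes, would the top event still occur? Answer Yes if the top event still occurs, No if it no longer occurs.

Counterfactual: set "Forward wheel cylinder offline" to not occurred.
Rear circuit lost [AND]: Backup pad sensor faulted=occurs, #3 caliper failed=occurs, #3 ABS modulator stuck=occurs → all inputs occur → occurs.
ABS chain down [AND]: Rear circuit lost=occurs, Main master cylinder trips=occurs → all inputs occur → occurs.
Parking branch down [OR]: Reservoir degraded=not, ABS chain down=occurs → at least one input occurs → occurs.
Service line lost [OR]: Lower brake line failed=occurs, Forward wheel cylinder offline=not → at least one input occurs → occurs.
Braking system failure [AND]: Parking branch down=occurs, Service line lost=occurs → all inputs occur → occurs.

Yes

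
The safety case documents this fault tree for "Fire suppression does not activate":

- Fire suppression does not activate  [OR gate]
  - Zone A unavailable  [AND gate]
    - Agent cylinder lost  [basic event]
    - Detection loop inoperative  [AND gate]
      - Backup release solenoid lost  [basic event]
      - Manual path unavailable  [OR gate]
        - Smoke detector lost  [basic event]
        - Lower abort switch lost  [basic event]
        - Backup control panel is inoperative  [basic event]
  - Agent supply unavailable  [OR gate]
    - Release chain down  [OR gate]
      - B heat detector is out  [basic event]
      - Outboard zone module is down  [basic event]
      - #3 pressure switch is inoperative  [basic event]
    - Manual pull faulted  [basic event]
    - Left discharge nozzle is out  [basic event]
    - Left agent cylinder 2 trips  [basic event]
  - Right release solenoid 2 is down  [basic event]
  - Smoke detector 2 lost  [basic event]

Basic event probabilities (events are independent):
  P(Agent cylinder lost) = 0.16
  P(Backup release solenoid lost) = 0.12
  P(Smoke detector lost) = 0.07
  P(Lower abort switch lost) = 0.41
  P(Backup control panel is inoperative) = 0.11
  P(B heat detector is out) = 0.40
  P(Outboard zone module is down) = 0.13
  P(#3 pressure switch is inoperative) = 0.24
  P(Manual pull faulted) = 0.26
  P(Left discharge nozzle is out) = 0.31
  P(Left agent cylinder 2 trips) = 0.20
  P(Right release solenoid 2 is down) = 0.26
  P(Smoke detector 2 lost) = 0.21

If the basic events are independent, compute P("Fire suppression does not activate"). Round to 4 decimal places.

P(Manual path unavailable) [OR] = 1 − (1−0.07) × (1−0.41) × (1−0.11) = 0.511657
P(Detection loop inoperative) [AND] = 0.12 × 0.511657 = 0.061399
P(Zone A unavailable) [AND] = 0.16 × 0.061399 = 0.009824
P(Release chain down) [OR] = 1 − (1−0.40) × (1−0.13) × (1−0.24) = 0.603280
P(Agent supply unavailable) [OR] = 1 − (1−0.603280) × (1−0.26) × (1−0.31) × (1−0.20) = 0.837948
P(Fire suppression does not activate) [OR] = 1 − (1−0.009824) × (1−0.837948) × (1−0.26) × (1−0.21) = 0.906195
Rounded to 4 decimal places: P(Fire suppression does not activate) ≈ 0.9062.

0.9062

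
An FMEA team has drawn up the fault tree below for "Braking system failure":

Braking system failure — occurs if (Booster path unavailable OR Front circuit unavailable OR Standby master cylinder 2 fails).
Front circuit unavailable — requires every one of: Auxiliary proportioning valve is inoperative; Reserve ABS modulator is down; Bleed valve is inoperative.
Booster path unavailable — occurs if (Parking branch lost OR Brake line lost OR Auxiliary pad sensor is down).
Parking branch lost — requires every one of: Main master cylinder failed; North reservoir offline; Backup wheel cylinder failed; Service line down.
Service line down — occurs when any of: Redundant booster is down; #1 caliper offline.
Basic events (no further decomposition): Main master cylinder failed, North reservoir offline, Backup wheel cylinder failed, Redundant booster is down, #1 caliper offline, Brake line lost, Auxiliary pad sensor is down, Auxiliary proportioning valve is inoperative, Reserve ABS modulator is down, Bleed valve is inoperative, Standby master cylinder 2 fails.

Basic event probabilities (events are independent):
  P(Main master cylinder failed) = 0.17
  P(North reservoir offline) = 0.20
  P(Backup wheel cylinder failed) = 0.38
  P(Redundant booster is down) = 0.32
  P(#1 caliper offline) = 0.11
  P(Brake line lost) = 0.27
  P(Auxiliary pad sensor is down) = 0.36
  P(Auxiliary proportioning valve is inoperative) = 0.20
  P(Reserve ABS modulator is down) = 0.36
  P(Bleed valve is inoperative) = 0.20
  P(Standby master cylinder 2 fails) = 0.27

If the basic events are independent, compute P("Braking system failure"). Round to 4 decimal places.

P(Service line down) [OR] = 1 − (1−0.32) × (1−0.11) = 0.394800
P(Parking branch lost) [AND] = 0.17 × 0.20 × 0.38 × 0.394800 = 0.005101
P(Booster path unavailable) [OR] = 1 − (1−0.005101) × (1−0.27) × (1−0.36) = 0.535183
P(Front circuit unavailable) [AND] = 0.20 × 0.36 × 0.20 = 0.014400
P(Braking system failure) [OR] = 1 − (1−0.535183) × (1−0.014400) × (1−0.27) = 0.665570
Rounded to 4 decimal places: P(Braking system failure) ≈ 0.6656.

0.6656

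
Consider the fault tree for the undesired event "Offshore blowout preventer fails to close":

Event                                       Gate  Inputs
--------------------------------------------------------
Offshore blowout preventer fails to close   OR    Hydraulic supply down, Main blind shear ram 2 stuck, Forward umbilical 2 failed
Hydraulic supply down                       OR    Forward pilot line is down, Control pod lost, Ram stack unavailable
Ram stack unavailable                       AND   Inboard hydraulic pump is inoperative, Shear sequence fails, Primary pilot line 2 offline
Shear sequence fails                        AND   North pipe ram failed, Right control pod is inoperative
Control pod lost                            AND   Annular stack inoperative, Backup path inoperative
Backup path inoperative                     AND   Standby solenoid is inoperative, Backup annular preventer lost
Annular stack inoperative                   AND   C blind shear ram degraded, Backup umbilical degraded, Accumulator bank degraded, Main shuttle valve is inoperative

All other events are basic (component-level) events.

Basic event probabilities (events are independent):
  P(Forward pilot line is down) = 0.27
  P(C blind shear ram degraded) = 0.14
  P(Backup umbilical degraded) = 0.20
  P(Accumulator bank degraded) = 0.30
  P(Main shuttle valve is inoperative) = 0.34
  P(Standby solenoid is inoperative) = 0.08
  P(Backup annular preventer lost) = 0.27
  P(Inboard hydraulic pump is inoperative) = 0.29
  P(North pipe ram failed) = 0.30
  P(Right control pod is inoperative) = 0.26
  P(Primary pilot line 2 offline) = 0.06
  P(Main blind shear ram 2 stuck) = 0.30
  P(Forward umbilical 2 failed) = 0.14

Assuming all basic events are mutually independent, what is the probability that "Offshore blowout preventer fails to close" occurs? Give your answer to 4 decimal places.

P(Annular stack inoperative) [AND] = 0.14 × 0.20 × 0.30 × 0.34 = 0.002856
P(Backup path inoperative) [AND] = 0.08 × 0.27 = 0.021600
P(Control pod lost) [AND] = 0.002856 × 0.021600 = 0.000062
P(Shear sequence fails) [AND] = 0.30 × 0.26 = 0.078000
P(Ram stack unavailable) [AND] = 0.29 × 0.078000 × 0.06 = 0.001357
P(Hydraulic supply down) [OR] = 1 − (1−0.27) × (1−0.000062) × (1−0.001357) = 0.271036
P(Offshore blowout preventer fails to close) [OR] = 1 − (1−0.271036) × (1−0.30) × (1−0.14) = 0.561164
Rounded to 4 decimal places: P(Offshore blowout preventer fails to close) ≈ 0.5612.

0.5612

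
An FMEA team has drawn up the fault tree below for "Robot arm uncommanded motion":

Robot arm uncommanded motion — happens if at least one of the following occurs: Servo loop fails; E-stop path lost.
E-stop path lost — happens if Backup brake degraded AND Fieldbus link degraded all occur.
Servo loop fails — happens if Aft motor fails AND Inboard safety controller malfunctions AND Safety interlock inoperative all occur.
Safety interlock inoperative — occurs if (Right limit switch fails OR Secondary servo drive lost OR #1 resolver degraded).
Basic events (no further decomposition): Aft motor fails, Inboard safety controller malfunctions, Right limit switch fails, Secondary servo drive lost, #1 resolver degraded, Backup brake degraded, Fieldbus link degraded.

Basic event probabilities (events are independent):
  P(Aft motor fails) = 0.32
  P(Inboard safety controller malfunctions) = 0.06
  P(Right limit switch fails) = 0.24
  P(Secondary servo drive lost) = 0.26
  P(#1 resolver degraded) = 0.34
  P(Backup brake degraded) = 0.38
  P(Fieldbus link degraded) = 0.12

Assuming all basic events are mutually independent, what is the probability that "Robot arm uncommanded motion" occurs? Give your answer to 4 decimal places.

P(Safety interlock inoperative) [OR] = 1 − (1−0.24) × (1−0.26) × (1−0.34) = 0.628816
P(Servo loop fails) [AND] = 0.32 × 0.06 × 0.628816 = 0.012073
P(E-stop path lost) [AND] = 0.38 × 0.12 = 0.045600
P(Robot arm uncommanded motion) [OR] = 1 − (1−0.012073) × (1−0.045600) = 0.057122
Rounded to 4 decimal places: P(Robot arm uncommanded motion) ≈ 0.0571.

0.0571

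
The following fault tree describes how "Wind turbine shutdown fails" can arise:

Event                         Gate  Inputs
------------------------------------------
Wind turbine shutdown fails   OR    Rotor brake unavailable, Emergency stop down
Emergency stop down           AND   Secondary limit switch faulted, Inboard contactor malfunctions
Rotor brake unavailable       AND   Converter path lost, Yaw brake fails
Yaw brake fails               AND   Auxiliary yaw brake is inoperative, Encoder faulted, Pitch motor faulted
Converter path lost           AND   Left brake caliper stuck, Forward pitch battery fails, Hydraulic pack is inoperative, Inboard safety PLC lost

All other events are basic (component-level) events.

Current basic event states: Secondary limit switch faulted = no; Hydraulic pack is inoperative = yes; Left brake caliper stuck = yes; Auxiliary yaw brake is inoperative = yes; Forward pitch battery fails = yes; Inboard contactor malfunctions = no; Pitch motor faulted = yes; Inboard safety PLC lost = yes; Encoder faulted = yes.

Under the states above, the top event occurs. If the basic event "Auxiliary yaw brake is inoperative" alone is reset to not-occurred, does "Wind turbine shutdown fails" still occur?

No

Counterfactual: set "Auxiliary yaw brake is inoperative" to not occurred.
Converter path lost [AND]: Left brake caliper stuck=occurs, Forward pitch battery fails=occurs, Hydraulic pack is inoperative=occurs, Inboard safety PLC lost=occurs → all inputs occur → occurs.
Yaw brake fails [AND]: Auxiliary yaw brake is inoperative=not, Encoder faulted=occurs, Pitch motor faulted=occurs → not all inputs occur → does not occur.
Rotor brake unavailable [AND]: Converter path lost=occurs, Yaw brake fails=not → not all inputs occur → does not occur.
Emergency stop down [AND]: Secondary limit switch faulted=not, Inboard contactor malfunctions=not → not all inputs occur → does not occur.
Wind turbine shutdown fails [OR]: Rotor brake unavailable=not, Emergency stop down=not → no input occurs → does not occur.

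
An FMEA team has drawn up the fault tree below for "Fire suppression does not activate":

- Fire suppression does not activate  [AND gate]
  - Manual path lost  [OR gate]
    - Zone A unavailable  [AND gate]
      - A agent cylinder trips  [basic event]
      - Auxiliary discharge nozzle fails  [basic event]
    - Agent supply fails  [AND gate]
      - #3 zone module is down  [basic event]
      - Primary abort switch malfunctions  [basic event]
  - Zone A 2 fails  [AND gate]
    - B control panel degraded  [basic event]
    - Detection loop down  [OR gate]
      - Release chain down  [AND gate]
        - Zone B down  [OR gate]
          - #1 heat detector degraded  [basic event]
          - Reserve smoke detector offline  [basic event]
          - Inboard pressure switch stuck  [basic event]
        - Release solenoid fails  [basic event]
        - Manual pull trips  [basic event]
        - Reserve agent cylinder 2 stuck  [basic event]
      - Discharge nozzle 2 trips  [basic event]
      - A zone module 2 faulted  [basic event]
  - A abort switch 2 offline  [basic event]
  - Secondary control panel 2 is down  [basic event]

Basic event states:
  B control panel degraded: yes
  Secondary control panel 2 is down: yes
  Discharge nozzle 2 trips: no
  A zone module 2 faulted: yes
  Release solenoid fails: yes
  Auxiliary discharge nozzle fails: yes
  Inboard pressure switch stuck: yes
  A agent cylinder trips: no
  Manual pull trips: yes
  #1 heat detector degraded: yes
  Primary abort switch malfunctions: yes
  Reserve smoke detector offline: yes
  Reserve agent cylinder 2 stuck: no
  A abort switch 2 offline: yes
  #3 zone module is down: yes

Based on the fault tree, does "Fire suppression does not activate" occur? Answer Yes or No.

Zone A unavailable [AND]: A agent cylinder trips=not, Auxiliary discharge nozzle fails=occurs → not all inputs occur → does not occur.
Agent supply fails [AND]: #3 zone module is down=occurs, Primary abort switch malfunctions=occurs → all inputs occur → occurs.
Manual path lost [OR]: Zone A unavailable=not, Agent supply fails=occurs → at least one input occurs → occurs.
Zone B down [OR]: #1 heat detector degraded=occurs, Reserve smoke detector offline=occurs, Inboard pressure switch stuck=occurs → at least one input occurs → occurs.
Release chain down [AND]: Zone B down=occurs, Release solenoid fails=occurs, Manual pull trips=occurs, Reserve agent cylinder 2 stuck=not → not all inputs occur → does not occur.
Detection loop down [OR]: Release chain down=not, Discharge nozzle 2 trips=not, A zone module 2 faulted=occurs → at least one input occurs → occurs.
Zone A 2 fails [AND]: B control panel degraded=occurs, Detection loop down=occurs → all inputs occur → occurs.
Fire suppression does not activate [AND]: Manual path lost=occurs, Zone A 2 fails=occurs, A abort switch 2 offline=occurs, Secondary control panel 2 is down=occurs → all inputs occur → occurs.

Yes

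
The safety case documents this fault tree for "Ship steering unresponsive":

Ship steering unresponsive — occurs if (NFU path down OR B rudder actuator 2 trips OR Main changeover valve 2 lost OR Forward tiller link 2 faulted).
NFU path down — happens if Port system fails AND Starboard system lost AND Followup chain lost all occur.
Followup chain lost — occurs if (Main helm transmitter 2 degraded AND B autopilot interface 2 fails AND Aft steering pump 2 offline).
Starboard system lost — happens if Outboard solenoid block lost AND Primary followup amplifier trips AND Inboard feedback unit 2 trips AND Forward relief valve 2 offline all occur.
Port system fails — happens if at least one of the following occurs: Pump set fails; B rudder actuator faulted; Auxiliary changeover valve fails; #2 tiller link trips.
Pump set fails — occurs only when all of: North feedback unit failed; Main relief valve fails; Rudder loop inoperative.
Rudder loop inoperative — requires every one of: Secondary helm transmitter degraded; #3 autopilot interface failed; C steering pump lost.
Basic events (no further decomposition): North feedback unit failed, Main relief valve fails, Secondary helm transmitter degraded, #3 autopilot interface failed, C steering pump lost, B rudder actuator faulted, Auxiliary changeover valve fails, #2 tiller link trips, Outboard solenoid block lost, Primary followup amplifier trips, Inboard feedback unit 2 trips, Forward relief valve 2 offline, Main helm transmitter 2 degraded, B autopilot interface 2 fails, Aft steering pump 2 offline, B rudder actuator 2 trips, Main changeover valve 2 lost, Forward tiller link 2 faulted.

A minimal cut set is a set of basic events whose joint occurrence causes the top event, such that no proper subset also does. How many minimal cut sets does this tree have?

Rudder loop inoperative [AND]: one cut set from each child combined → 1 × 1 × 1 = 1 cut set(s).
Pump set fails [AND]: one cut set from each child combined → 1 × 1 × 1 = 1 cut set(s).
Port system fails [OR]: union of children's cut sets → 4 cut set(s).
Starboard system lost [AND]: one cut set from each child combined → 1 × 1 × 1 × 1 = 1 cut set(s).
Followup chain lost [AND]: one cut set from each child combined → 1 × 1 × 1 = 1 cut set(s).
NFU path down [AND]: one cut set from each child combined → 4 × 1 × 1 = 4 cut set(s).
Ship steering unresponsive [OR]: union of children's cut sets → 7 cut set(s).
Minimal cut sets: {#3 autopilot interface failed, Aft steering pump 2 offline, B autopilot interface 2 fails, C steering pump lost, Forward relief valve 2 offline, Inboard feedback unit 2 trips, Main helm transmitter 2 degraded, Main relief valve fails, North feedback unit failed, Outboard solenoid block lost, Primary followup amplifier trips, Secondary helm transmitter degraded}; {Aft steering pump 2 offline, B autopilot interface 2 fails, B rudder actuator faulted, Forward relief valve 2 offline, Inboard feedback unit 2 trips, Main helm transmitter 2 degraded, Outboard solenoid block lost, Primary followup amplifier trips}; {Aft steering pump 2 offline, Auxiliary changeover valve fails, B autopilot interface 2 fails, Forward relief valve 2 offline, Inboard feedback unit 2 trips, Main helm transmitter 2 degraded, Outboard solenoid block lost, Primary followup amplifier trips}; {#2 tiller link trips, Aft steering pump 2 offline, B autopilot interface 2 fails, Forward relief valve 2 offline, Inboard feedback unit 2 trips, Main helm transmitter 2 degraded, Outboard solenoid block lost, Primary followup amplifier trips}; {B rudder actuator 2 trips}; {Main changeover valve 2 lost}; {Forward tiller link 2 faulted}.

7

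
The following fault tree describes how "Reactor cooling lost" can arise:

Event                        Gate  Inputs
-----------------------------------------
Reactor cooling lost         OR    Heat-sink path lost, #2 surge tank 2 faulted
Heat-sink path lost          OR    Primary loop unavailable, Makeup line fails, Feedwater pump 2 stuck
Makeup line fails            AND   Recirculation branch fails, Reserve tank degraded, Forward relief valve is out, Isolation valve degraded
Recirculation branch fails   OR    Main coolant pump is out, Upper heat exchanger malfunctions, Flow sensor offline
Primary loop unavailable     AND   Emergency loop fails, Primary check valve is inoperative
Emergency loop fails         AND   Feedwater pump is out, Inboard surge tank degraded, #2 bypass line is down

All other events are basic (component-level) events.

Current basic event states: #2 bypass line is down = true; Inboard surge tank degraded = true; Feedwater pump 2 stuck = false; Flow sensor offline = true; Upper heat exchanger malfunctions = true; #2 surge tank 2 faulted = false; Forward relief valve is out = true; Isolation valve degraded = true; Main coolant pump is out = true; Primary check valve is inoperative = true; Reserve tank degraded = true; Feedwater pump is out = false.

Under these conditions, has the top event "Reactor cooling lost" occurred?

Yes

Emergency loop fails [AND]: Feedwater pump is out=not, Inboard surge tank degraded=occurs, #2 bypass line is down=occurs → not all inputs occur → does not occur.
Primary loop unavailable [AND]: Emergency loop fails=not, Primary check valve is inoperative=occurs → not all inputs occur → does not occur.
Recirculation branch fails [OR]: Main coolant pump is out=occurs, Upper heat exchanger malfunctions=occurs, Flow sensor offline=occurs → at least one input occurs → occurs.
Makeup line fails [AND]: Recirculation branch fails=occurs, Reserve tank degraded=occurs, Forward relief valve is out=occurs, Isolation valve degraded=occurs → all inputs occur → occurs.
Heat-sink path lost [OR]: Primary loop unavailable=not, Makeup line fails=occurs, Feedwater pump 2 stuck=not → at least one input occurs → occurs.
Reactor cooling lost [OR]: Heat-sink path lost=occurs, #2 surge tank 2 faulted=not → at least one input occurs → occurs.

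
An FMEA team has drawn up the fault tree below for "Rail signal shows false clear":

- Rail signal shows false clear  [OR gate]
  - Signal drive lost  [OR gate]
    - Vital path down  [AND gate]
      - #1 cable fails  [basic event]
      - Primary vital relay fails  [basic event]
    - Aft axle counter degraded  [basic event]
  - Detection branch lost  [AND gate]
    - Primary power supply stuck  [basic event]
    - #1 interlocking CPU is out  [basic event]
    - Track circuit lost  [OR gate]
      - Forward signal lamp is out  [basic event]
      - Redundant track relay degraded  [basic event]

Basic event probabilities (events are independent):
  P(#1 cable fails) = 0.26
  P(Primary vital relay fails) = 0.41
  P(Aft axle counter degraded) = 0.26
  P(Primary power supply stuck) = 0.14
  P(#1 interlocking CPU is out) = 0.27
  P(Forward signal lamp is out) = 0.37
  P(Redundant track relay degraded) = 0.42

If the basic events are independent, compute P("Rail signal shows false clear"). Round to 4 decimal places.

P(Vital path down) [AND] = 0.26 × 0.41 = 0.106600
P(Signal drive lost) [OR] = 1 − (1−0.106600) × (1−0.26) = 0.338884
P(Track circuit lost) [OR] = 1 − (1−0.37) × (1−0.42) = 0.634600
P(Detection branch lost) [AND] = 0.14 × 0.27 × 0.634600 = 0.023988
P(Rail signal shows false clear) [OR] = 1 − (1−0.338884) × (1−0.023988) = 0.354743
Rounded to 4 decimal places: P(Rail signal shows false clear) ≈ 0.3547.

0.3547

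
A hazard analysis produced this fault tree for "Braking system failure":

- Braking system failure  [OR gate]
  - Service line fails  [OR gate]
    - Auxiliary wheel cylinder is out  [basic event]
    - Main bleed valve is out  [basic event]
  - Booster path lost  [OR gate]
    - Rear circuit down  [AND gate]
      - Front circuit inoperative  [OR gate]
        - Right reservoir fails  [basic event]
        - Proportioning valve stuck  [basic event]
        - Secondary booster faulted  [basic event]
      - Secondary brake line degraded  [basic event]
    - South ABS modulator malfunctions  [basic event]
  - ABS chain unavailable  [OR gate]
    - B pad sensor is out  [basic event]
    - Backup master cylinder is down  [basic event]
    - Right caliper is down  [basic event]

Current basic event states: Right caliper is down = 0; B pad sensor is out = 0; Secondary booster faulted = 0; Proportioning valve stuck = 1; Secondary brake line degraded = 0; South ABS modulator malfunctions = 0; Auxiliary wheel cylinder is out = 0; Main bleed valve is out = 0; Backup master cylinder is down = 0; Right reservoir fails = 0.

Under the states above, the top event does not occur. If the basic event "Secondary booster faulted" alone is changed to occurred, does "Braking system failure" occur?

No

Counterfactual: set "Secondary booster faulted" to occurred.
Service line fails [OR]: Auxiliary wheel cylinder is out=not, Main bleed valve is out=not → no input occurs → does not occur.
Front circuit inoperative [OR]: Right reservoir fails=not, Proportioning valve stuck=occurs, Secondary booster faulted=occurs → at least one input occurs → occurs.
Rear circuit down [AND]: Front circuit inoperative=occurs, Secondary brake line degraded=not → not all inputs occur → does not occur.
Booster path lost [OR]: Rear circuit down=not, South ABS modulator malfunctions=not → no input occurs → does not occur.
ABS chain unavailable [OR]: B pad sensor is out=not, Backup master cylinder is down=not, Right caliper is down=not → no input occurs → does not occur.
Braking system failure [OR]: Service line fails=not, Booster path lost=not, ABS chain unavailable=not → no input occurs → does not occur.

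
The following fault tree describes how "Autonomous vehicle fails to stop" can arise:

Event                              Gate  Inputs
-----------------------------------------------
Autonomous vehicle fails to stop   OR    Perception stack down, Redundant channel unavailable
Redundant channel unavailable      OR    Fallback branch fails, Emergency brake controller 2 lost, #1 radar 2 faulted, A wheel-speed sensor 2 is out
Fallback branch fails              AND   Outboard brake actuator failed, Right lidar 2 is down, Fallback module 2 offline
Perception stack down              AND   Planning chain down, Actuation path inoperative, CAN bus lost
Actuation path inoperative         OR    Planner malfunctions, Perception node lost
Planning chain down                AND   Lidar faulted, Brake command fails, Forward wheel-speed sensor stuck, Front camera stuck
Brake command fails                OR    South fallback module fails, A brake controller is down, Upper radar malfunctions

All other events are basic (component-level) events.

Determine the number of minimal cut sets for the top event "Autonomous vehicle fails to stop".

10

Brake command fails [OR]: union of children's cut sets → 3 cut set(s).
Planning chain down [AND]: one cut set from each child combined → 1 × 3 × 1 × 1 = 3 cut set(s).
Actuation path inoperative [OR]: union of children's cut sets → 2 cut set(s).
Perception stack down [AND]: one cut set from each child combined → 3 × 2 × 1 = 6 cut set(s).
Fallback branch fails [AND]: one cut set from each child combined → 1 × 1 × 1 = 1 cut set(s).
Redundant channel unavailable [OR]: union of children's cut sets → 4 cut set(s).
Autonomous vehicle fails to stop [OR]: union of children's cut sets → 10 cut set(s).
Minimal cut sets: {CAN bus lost, Forward wheel-speed sensor stuck, Front camera stuck, Lidar faulted, Planner malfunctions, South fallback module fails}; {CAN bus lost, Forward wheel-speed sensor stuck, Front camera stuck, Lidar faulted, Perception node lost, South fallback module fails}; {A brake controller is down, CAN bus lost, Forward wheel-speed sensor stuck, Front camera stuck, Lidar faulted, Planner malfunctions}; {A brake controller is down, CAN bus lost, Forward wheel-speed sensor stuck, Front camera stuck, Lidar faulted, Perception node lost}; {CAN bus lost, Forward wheel-speed sensor stuck, Front camera stuck, Lidar faulted, Planner malfunctions, Upper radar malfunctions}; {CAN bus lost, Forward wheel-speed sensor stuck, Front camera stuck, Lidar faulted, Perception node lost, Upper radar malfunctions}; {Fallback module 2 offline, Outboard brake actuator failed, Right lidar 2 is down}; {Emergency brake controller 2 lost}; {#1 radar 2 faulted}; {A wheel-speed sensor 2 is out}.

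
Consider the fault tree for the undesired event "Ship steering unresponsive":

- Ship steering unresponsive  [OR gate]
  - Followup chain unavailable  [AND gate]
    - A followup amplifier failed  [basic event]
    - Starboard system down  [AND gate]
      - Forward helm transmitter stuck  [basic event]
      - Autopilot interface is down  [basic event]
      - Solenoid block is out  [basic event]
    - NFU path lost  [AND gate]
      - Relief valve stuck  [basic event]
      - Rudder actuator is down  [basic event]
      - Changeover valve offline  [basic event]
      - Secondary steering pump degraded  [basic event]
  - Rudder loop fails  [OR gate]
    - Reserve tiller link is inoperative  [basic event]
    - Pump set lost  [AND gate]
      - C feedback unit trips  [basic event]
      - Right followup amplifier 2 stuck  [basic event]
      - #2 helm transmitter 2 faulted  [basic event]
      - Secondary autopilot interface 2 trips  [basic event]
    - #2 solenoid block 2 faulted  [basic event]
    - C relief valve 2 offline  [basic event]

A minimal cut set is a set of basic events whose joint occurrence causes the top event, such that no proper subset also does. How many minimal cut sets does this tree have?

Starboard system down [AND]: one cut set from each child combined → 1 × 1 × 1 = 1 cut set(s).
NFU path lost [AND]: one cut set from each child combined → 1 × 1 × 1 × 1 = 1 cut set(s).
Followup chain unavailable [AND]: one cut set from each child combined → 1 × 1 × 1 = 1 cut set(s).
Pump set lost [AND]: one cut set from each child combined → 1 × 1 × 1 × 1 = 1 cut set(s).
Rudder loop fails [OR]: union of children's cut sets → 4 cut set(s).
Ship steering unresponsive [OR]: union of children's cut sets → 5 cut set(s).
Minimal cut sets: {A followup amplifier failed, Autopilot interface is down, Changeover valve offline, Forward helm transmitter stuck, Relief valve stuck, Rudder actuator is down, Secondary steering pump degraded, Solenoid block is out}; {Reserve tiller link is inoperative}; {#2 helm transmitter 2 faulted, C feedback unit trips, Right followup amplifier 2 stuck, Secondary autopilot interface 2 trips}; {#2 solenoid block 2 faulted}; {C relief valve 2 offline}.

5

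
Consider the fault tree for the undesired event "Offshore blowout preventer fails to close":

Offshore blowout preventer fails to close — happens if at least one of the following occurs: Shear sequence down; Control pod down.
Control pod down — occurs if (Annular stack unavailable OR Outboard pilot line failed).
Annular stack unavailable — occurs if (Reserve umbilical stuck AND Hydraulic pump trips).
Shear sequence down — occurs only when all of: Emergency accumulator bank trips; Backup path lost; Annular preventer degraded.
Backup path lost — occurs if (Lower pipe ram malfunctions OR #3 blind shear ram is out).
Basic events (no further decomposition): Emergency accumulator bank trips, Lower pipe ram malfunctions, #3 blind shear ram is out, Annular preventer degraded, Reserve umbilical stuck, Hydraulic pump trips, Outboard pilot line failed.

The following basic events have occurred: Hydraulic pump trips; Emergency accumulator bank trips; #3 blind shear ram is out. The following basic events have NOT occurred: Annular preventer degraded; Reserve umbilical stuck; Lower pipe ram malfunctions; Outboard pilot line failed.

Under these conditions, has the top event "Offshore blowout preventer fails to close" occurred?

No

Backup path lost [OR]: Lower pipe ram malfunctions=not, #3 blind shear ram is out=occurs → at least one input occurs → occurs.
Shear sequence down [AND]: Emergency accumulator bank trips=occurs, Backup path lost=occurs, Annular preventer degraded=not → not all inputs occur → does not occur.
Annular stack unavailable [AND]: Reserve umbilical stuck=not, Hydraulic pump trips=occurs → not all inputs occur → does not occur.
Control pod down [OR]: Annular stack unavailable=not, Outboard pilot line failed=not → no input occurs → does not occur.
Offshore blowout preventer fails to close [OR]: Shear sequence down=not, Control pod down=not → no input occurs → does not occur.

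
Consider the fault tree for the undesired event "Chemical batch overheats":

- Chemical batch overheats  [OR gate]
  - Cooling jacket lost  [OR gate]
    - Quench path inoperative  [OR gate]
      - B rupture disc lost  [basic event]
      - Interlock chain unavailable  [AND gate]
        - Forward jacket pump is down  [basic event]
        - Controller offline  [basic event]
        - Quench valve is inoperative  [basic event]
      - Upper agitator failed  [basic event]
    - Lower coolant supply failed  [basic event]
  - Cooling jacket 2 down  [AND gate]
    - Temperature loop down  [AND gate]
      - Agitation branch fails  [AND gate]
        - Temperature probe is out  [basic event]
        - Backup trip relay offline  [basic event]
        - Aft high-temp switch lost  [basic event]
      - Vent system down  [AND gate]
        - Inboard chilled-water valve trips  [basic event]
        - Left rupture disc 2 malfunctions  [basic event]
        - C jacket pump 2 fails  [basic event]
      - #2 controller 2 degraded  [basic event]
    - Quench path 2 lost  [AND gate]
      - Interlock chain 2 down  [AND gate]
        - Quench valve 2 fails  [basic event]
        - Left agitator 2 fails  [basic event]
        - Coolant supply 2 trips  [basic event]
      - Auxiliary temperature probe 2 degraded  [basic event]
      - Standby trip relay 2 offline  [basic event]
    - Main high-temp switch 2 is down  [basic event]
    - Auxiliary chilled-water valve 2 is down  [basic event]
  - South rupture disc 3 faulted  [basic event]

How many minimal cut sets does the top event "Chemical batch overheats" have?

Interlock chain unavailable [AND]: one cut set from each child combined → 1 × 1 × 1 = 1 cut set(s).
Quench path inoperative [OR]: union of children's cut sets → 3 cut set(s).
Cooling jacket lost [OR]: union of children's cut sets → 4 cut set(s).
Agitation branch fails [AND]: one cut set from each child combined → 1 × 1 × 1 = 1 cut set(s).
Vent system down [AND]: one cut set from each child combined → 1 × 1 × 1 = 1 cut set(s).
Temperature loop down [AND]: one cut set from each child combined → 1 × 1 × 1 = 1 cut set(s).
Interlock chain 2 down [AND]: one cut set from each child combined → 1 × 1 × 1 = 1 cut set(s).
Quench path 2 lost [AND]: one cut set from each child combined → 1 × 1 × 1 = 1 cut set(s).
Cooling jacket 2 down [AND]: one cut set from each child combined → 1 × 1 × 1 × 1 = 1 cut set(s).
Chemical batch overheats [OR]: union of children's cut sets → 6 cut set(s).
Minimal cut sets: {B rupture disc lost}; {Controller offline, Forward jacket pump is down, Quench valve is inoperative}; {Upper agitator failed}; {Lower coolant supply failed}; {#2 controller 2 degraded, Aft high-temp switch lost, Auxiliary chilled-water valve 2 is down, Auxiliary temperature probe 2 degraded, Backup trip relay offline, C jacket pump 2 fails, Coolant supply 2 trips, Inboard chilled-water valve trips, Left agitator 2 fails, Left rupture disc 2 malfunctions, Main high-temp switch 2 is down, Quench valve 2 fails, Standby trip relay 2 offline, Temperature probe is out}; {South rupture disc 3 faulted}.

6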